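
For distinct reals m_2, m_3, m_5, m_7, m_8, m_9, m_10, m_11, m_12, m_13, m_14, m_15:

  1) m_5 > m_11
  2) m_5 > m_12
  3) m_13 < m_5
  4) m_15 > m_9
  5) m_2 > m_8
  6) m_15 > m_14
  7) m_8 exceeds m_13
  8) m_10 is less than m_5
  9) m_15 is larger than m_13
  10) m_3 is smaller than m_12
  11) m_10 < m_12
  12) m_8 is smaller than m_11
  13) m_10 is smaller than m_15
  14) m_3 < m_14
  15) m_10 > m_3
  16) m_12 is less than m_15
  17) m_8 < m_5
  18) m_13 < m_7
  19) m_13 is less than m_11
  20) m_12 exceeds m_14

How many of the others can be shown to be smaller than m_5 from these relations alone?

Directly below m_5: m_13, m_10, m_12, m_8, m_11.
One step further: m_3, m_14 (7 so far).
No other element is forced below m_5 by the given relations, so the count is 7.

7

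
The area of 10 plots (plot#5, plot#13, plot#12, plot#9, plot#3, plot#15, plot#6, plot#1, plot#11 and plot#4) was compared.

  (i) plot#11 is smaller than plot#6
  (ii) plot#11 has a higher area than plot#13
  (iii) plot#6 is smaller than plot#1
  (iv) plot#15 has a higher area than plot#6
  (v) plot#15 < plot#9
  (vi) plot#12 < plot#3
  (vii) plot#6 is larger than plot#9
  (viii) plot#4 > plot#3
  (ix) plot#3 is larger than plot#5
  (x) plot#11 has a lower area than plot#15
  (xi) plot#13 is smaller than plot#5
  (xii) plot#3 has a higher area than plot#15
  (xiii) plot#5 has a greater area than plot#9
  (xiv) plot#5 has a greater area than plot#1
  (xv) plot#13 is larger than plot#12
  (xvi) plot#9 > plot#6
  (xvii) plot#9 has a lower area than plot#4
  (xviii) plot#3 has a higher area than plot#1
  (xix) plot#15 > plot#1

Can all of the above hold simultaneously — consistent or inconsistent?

inconsistent

Chaining the given relations yields plot#6 < plot#1 < plot#15 < plot#9, so plot#6 < plot#9. But one relation states plot#9 < plot#6. These cannot both hold.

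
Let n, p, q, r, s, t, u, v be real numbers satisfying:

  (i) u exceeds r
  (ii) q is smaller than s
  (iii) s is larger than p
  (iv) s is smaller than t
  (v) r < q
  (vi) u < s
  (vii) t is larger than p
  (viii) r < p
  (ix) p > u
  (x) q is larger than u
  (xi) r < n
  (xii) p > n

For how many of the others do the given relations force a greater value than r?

6

From r the given relations immediately reach n, u, p, q.
From those, s, t — 6 in total.
No other element is forced above r by the given relations, so the count is 6.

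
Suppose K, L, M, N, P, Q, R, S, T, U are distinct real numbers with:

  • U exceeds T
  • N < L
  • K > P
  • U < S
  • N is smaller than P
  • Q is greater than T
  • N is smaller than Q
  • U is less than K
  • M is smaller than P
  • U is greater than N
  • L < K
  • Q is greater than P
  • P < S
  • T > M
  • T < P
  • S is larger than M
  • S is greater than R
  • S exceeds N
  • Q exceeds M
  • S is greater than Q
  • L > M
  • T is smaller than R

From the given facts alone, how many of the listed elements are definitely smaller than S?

7

From S the given relations immediately reach M, N, P, Q, U, R.
From those, T — 7 in total.
No other element is forced below S by the given relations, so the count is 7.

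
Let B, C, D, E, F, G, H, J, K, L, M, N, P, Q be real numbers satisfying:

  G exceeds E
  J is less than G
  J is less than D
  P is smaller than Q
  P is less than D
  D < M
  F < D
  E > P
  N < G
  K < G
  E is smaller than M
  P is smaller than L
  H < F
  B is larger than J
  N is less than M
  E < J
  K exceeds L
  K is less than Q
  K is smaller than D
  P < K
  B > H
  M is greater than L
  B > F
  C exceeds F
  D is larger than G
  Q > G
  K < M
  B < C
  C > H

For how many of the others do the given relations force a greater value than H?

5

From H the given relations immediately reach F, B, C.
From those, D — 4 in total.
From those, M — 5 in total.
Nothing else is reachable above H; 5 in all.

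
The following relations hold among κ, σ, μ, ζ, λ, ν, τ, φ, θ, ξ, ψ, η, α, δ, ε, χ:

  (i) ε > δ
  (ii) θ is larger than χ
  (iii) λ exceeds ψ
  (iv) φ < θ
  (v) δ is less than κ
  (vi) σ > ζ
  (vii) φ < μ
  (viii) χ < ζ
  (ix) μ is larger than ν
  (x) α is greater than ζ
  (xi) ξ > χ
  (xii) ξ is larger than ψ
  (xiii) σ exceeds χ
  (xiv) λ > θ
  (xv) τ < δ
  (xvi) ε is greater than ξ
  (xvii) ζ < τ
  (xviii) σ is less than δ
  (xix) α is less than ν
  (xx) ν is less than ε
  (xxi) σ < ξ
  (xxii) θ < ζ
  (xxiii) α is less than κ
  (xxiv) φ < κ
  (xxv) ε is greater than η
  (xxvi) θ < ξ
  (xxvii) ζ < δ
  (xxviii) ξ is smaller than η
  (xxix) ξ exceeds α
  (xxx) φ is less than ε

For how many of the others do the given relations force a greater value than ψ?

4

The elements the relations force above ψ are λ, ξ, η, ε — no chain reaches any other.
That is 4.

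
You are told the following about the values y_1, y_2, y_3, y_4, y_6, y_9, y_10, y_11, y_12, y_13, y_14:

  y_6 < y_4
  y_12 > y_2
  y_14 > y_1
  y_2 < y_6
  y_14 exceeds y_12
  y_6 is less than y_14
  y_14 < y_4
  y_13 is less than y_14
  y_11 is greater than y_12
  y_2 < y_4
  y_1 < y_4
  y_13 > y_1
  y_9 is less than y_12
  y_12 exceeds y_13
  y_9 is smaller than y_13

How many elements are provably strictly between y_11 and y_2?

1

Chaining upward from y_2 reaches: y_6, y_12, y_14, y_4.
Chaining downward from y_11 reaches: y_9, y_1, y_13, y_12.
Strictly between y_2 and y_11 are those in both lists: y_12 — 1 element.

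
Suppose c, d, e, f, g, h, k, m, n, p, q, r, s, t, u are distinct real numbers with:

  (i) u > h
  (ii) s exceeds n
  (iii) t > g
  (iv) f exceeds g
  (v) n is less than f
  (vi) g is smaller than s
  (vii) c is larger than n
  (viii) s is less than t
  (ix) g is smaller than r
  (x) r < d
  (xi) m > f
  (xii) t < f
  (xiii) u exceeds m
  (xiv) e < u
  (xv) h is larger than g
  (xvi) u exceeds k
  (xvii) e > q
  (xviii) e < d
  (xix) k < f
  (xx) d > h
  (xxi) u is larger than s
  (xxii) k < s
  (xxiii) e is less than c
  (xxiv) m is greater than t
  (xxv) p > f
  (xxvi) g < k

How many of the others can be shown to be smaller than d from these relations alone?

Directly below d: h, e, r.
One step further: g, q (5 so far).
No other element is forced below d by the given relations, so the count is 5.

5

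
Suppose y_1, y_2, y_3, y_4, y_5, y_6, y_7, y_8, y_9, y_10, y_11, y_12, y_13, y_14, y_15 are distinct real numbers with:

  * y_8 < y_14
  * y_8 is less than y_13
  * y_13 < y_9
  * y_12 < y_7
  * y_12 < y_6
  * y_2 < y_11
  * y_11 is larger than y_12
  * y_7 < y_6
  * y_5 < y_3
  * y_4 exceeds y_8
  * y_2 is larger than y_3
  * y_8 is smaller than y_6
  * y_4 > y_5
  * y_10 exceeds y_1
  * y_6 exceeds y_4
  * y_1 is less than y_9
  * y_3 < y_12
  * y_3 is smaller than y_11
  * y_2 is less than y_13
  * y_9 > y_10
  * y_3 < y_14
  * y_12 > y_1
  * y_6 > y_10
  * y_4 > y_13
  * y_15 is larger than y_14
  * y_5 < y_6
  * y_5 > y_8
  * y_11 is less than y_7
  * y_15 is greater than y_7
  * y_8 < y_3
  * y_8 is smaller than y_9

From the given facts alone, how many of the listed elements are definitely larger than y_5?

From y_5 the given relations immediately reach y_3, y_4, y_6.
From those, y_2, y_12, y_14, y_11 — 7 in total.
From those, y_13, y_7, y_15 — 10 in total.
From those, y_9 — 11 in total.
Nothing else is reachable above y_5; 11 in all.

11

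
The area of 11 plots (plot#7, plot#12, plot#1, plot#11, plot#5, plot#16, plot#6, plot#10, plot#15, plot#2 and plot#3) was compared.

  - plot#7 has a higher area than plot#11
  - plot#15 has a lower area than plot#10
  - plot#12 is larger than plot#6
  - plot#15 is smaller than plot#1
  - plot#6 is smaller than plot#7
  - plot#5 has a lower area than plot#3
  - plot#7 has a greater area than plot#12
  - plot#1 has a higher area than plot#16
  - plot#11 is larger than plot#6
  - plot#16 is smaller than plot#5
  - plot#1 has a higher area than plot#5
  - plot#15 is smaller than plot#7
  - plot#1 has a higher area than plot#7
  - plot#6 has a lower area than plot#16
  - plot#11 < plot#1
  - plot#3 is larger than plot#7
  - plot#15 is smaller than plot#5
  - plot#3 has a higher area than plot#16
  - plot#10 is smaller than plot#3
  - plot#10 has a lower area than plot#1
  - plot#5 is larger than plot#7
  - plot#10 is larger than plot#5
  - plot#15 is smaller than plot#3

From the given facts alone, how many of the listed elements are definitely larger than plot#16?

Directly above plot#16: plot#5, plot#3, plot#1.
One step further: plot#10 (4 so far).
No other element is forced above plot#16 by the given relations, so the count is 4.

4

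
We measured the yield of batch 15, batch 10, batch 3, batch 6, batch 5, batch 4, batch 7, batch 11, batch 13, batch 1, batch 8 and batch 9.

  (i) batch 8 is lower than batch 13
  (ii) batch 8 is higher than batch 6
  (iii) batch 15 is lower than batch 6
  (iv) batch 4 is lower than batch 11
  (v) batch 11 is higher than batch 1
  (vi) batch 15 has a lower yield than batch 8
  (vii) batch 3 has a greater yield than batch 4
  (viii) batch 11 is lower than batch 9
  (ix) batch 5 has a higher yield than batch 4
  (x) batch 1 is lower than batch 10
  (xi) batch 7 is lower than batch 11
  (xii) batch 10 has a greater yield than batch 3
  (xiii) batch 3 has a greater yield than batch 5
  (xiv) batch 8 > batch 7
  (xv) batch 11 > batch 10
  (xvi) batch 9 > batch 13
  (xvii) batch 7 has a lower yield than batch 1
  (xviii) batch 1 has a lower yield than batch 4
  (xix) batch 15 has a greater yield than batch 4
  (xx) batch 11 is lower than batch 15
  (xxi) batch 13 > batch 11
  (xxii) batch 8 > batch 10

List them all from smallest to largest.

batch 7 < batch 1 < batch 4 < batch 5 < batch 3 < batch 10 < batch 11 < batch 15 < batch 6 < batch 8 < batch 13 < batch 9

Nothing is placed below batch 7, so it is least; from there batch 7 < batch 1; batch 1 < batch 4; batch 4 < batch 5; batch 5 < batch 3; batch 3 < batch 10; batch 10 < batch 11; batch 11 < batch 15; batch 15 < batch 6; batch 6 < batch 8; batch 8 < batch 13; batch 13 < batch 9, each given directly.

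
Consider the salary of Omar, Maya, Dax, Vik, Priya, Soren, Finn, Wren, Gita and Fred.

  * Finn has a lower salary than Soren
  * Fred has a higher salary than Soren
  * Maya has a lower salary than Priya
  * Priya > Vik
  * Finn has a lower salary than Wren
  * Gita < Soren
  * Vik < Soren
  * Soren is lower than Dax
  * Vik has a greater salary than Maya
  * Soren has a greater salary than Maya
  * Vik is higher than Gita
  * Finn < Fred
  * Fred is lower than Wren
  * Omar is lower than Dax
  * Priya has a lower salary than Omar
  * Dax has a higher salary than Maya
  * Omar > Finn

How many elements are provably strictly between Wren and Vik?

2

The relations place Vik below Wren. An element lies strictly between them when it is forced above Vik and also forced below Wren.
Above Vik: {Soren, Fred, Priya, Omar, Dax}. Below Wren: {Gita, Maya, Finn, Soren, Fred}.
Intersection: {Soren, Fred} — 2.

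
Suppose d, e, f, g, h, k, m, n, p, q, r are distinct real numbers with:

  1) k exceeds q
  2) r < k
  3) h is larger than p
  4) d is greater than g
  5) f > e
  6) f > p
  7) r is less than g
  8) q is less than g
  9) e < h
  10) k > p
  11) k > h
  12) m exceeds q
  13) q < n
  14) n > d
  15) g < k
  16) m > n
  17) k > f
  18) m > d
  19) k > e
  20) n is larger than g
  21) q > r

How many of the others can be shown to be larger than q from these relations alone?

The elements the relations force above q are g, d, n, m, k — no chain reaches any other.
That is 5.

5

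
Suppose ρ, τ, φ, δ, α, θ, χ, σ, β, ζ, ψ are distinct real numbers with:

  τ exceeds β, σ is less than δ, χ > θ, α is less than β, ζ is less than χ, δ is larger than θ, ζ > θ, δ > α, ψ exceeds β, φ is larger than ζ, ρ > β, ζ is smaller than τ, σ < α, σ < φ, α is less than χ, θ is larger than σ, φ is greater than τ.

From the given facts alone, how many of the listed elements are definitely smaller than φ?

From φ the given relations immediately reach σ, ζ, τ.
From those, θ, β — 5 in total.
From those, α — 6 in total.
Nothing else is reachable below φ; 6 in all.

6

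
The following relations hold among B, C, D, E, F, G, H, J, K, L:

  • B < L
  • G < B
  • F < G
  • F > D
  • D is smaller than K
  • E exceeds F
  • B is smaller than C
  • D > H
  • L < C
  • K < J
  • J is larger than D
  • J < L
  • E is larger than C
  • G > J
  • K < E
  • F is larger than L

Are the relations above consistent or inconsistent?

Chaining the given relations yields L < F < G < B, so L < B. But one relation states B < L. These cannot both hold.

inconsistent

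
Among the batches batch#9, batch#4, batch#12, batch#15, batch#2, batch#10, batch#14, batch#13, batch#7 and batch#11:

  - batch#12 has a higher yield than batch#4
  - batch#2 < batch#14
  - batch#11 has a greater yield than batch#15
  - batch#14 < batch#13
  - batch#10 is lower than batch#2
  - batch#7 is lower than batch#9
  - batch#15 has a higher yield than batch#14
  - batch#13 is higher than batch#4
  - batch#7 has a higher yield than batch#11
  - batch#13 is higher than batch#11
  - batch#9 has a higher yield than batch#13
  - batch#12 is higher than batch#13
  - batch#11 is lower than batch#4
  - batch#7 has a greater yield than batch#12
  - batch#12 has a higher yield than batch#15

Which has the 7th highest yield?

The consecutive relations fix a unique order: batch#10 < batch#2 < batch#14 < batch#15 < batch#11 < batch#4 < batch#13 < batch#12 < batch#7 < batch#9.
The 7th largest is batch#15.

batch#15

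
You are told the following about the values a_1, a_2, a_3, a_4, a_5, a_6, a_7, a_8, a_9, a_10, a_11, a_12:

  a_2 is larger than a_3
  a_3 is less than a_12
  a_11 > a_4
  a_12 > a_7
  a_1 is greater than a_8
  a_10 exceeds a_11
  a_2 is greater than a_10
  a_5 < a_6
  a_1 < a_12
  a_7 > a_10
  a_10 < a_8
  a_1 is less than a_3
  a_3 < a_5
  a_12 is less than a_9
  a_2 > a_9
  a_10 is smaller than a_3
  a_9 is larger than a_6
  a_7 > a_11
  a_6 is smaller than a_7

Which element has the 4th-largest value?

The consecutive relations fix a unique order: a_4 < a_11 < a_10 < a_8 < a_1 < a_3 < a_5 < a_6 < a_7 < a_12 < a_9 < a_2.
Counting 4 from the largest end gives a_7.

a_7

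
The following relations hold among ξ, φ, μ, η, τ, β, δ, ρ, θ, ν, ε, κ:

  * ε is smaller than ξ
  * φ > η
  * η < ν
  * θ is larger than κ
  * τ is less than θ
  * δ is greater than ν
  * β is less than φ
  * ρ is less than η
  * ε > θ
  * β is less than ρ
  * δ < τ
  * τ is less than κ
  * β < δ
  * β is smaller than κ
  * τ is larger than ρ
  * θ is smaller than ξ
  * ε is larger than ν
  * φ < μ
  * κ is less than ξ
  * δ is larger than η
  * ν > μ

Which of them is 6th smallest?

Chaining the given pairs: β < ρ < η < φ < μ < ν < δ < τ < κ < θ < ε < ξ.
Counting 6 from the smallest end gives ν.

ν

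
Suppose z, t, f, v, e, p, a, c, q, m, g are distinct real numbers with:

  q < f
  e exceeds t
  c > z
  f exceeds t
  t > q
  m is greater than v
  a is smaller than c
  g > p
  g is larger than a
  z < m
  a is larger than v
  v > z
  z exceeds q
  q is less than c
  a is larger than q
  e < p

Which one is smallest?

z is not least since q < z; v is not least since z < v; a is not least since q < a; m is not least since v < m; t is not least since q < t; c is not least since q < c; e is not least since t < e; p is not least since e < p; g is not least since p < g; f is not least since q < f.
Only q has nothing below it, so q is the smallest.

q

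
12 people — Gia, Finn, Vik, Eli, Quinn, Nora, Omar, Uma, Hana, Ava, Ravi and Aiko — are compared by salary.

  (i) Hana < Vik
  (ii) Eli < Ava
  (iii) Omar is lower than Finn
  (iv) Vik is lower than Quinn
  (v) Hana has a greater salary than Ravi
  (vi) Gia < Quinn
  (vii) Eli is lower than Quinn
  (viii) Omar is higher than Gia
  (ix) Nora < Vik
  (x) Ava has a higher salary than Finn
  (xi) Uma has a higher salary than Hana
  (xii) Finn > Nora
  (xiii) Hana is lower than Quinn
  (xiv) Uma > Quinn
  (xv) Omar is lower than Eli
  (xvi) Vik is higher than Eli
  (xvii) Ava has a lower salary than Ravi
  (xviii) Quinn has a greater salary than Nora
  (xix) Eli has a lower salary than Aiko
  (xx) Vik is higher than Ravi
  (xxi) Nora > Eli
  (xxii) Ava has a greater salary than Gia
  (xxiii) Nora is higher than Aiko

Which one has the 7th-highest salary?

Finn

The consecutive relations fix a unique order: Gia < Omar < Eli < Aiko < Nora < Finn < Ava < Ravi < Hana < Vik < Quinn < Uma.
The 7th largest is Finn.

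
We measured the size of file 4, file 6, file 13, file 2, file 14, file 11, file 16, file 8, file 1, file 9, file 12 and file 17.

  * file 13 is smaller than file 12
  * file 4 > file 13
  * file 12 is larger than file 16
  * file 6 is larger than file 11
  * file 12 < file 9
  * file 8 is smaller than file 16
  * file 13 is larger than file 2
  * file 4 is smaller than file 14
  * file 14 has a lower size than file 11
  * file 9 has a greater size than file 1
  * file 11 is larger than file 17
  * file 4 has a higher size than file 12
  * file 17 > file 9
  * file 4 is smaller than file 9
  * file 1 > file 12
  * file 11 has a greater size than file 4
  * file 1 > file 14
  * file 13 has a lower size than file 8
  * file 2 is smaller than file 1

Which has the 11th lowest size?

Piecing the relations together gives one ordering: file 2 < file 13 < file 8 < file 16 < file 12 < file 4 < file 14 < file 1 < file 9 < file 17 < file 11 < file 6.
Counting 11 from the smallest end gives file 11.

file 11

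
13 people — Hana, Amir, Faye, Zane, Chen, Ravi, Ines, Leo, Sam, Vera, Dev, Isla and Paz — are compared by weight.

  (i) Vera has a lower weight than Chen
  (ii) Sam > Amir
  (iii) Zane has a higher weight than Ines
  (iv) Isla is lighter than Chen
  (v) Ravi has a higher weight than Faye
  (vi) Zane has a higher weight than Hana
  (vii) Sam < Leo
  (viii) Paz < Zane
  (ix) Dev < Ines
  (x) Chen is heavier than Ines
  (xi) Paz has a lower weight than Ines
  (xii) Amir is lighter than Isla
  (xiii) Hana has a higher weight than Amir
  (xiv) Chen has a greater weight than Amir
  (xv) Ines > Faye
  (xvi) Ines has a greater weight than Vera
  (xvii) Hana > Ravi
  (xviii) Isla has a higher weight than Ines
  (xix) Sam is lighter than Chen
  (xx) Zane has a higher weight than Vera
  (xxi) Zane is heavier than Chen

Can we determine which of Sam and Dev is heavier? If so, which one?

Following every chain through Dev: above Dev we get Ines, Isla, Chen, Zane.
Sam is not reached, and no chain runs the other way from Sam to Dev.
So the given relations leave the order of Dev and Sam undetermined.

undetermined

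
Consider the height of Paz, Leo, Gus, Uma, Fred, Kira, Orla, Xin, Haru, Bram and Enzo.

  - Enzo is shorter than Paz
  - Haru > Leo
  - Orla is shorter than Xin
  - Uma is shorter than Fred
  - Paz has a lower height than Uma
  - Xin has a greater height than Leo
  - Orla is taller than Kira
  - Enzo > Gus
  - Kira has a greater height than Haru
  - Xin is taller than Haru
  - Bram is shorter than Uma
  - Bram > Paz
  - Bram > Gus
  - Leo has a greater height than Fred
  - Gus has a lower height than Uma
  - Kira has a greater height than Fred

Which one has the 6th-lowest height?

Piecing the relations together gives one ordering: Gus < Enzo < Paz < Bram < Uma < Fred < Leo < Haru < Kira < Orla < Xin.
The 6th smallest is Fred.

Fred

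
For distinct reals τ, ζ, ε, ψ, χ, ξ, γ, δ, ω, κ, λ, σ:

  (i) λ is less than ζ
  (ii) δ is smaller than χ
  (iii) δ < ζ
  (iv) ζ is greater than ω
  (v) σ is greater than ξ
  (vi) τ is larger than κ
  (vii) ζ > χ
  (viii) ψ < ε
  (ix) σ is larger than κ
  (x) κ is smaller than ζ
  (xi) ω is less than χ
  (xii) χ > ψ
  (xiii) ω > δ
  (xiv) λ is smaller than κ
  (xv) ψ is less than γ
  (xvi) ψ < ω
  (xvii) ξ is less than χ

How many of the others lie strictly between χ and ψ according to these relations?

1

The relations place ψ below χ. An element lies strictly between them when it is forced above ψ and also forced below χ.
Above ψ: {ε, γ, ω, ζ}. Below χ: {δ, ξ, ω}.
Intersection: {ω} — 1.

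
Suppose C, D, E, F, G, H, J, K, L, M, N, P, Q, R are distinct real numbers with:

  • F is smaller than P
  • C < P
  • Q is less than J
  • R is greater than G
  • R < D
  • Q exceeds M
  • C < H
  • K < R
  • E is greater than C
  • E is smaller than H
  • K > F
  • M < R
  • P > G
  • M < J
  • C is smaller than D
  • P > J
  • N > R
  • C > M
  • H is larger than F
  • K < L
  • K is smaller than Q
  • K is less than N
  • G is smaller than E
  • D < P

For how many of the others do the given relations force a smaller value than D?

6

From D the given relations immediately reach R, C.
From those, M, K, G — 5 in total.
From those, F — 6 in total.
Nothing else is reachable below D; 6 in all.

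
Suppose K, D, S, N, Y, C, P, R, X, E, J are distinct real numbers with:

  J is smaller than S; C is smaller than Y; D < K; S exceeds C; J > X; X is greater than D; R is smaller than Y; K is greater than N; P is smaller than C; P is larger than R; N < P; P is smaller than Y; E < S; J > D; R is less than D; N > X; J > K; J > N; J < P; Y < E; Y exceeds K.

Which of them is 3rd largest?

Chaining the given pairs: R < D < X < N < K < J < P < C < Y < E < S.
Counting 3 from the largest end gives Y.

Y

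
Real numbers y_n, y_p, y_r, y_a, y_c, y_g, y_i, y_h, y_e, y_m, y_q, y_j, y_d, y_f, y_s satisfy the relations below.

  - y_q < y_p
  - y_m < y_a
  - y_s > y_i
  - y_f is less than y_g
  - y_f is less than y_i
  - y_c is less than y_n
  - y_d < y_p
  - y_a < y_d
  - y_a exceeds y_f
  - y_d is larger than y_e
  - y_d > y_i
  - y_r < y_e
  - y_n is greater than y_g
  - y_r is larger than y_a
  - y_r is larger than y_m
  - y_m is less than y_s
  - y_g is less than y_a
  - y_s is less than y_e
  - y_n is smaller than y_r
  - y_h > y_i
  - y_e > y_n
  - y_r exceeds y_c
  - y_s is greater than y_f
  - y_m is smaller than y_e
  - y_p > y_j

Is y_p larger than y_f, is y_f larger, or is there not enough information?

y_f < y_g < y_a < y_r < y_e < y_d < y_p, by transitivity through y_g, y_a, y_r, y_e, y_d.
So y_p is larger.

y_p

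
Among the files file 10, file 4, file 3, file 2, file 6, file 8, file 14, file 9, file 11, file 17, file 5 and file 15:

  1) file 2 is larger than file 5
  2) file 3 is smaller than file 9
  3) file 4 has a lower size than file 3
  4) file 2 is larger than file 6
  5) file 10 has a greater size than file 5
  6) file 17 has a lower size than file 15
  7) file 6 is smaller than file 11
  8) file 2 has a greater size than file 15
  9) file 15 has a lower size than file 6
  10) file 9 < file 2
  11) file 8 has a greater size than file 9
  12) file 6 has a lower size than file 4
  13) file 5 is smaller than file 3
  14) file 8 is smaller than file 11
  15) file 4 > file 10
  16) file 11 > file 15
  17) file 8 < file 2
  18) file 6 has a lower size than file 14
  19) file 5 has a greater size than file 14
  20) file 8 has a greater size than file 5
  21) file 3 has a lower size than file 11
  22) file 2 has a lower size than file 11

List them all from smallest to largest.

file 17 < file 15 < file 6 < file 14 < file 5 < file 10 < file 4 < file 3 < file 9 < file 8 < file 2 < file 11

Nothing is placed below file 17, so it is least; from there file 17 < file 15; file 15 < file 6; file 6 < file 14; file 14 < file 5; file 5 < file 10; file 10 < file 4; file 4 < file 3; file 3 < file 9; file 9 < file 8; file 8 < file 2; file 2 < file 11, each given directly.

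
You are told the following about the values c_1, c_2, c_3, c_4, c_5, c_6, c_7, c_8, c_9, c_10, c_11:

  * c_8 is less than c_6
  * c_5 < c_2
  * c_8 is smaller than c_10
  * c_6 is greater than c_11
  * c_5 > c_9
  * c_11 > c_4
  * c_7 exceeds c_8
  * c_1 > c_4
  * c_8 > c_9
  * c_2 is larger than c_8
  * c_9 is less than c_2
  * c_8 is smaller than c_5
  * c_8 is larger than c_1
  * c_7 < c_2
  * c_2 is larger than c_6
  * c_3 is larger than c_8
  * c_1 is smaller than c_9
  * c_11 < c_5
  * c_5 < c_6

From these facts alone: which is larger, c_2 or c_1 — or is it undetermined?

c_2

The relevant relations are c_1 < c_9; c_9 < c_8; c_8 < c_5; c_5 < c_2.
Chaining these gives c_1 < c_9 < c_8 < c_5 < c_2.
So c_2 is larger.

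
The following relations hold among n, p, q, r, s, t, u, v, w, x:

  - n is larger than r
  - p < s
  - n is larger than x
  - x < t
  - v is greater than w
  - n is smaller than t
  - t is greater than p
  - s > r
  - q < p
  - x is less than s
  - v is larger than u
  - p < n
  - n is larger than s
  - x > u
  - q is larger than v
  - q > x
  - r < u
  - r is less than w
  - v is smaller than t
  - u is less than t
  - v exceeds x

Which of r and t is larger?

t

Link the given pairs in sequence: r < u; u < x; x < v; v < q; q < p; p < s; s < n; n < t.
Together: r < u < x < v < q < p < s < n < t.
So r < t; t is the larger of the two.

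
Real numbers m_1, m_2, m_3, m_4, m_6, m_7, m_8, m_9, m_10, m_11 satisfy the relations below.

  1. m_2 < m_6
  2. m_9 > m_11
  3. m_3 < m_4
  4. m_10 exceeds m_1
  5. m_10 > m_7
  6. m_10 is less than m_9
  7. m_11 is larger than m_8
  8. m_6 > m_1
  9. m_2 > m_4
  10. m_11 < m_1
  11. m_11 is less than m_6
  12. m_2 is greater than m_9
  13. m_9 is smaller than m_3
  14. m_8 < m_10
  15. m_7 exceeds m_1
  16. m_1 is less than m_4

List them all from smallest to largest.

The consecutive links are each given: m_8 < m_11; m_11 < m_1; m_1 < m_7; m_7 < m_10; m_10 < m_9; m_9 < m_3; m_3 < m_4; m_4 < m_2; m_2 < m_6.

m_8 < m_11 < m_1 < m_7 < m_10 < m_9 < m_3 < m_4 < m_2 < m_6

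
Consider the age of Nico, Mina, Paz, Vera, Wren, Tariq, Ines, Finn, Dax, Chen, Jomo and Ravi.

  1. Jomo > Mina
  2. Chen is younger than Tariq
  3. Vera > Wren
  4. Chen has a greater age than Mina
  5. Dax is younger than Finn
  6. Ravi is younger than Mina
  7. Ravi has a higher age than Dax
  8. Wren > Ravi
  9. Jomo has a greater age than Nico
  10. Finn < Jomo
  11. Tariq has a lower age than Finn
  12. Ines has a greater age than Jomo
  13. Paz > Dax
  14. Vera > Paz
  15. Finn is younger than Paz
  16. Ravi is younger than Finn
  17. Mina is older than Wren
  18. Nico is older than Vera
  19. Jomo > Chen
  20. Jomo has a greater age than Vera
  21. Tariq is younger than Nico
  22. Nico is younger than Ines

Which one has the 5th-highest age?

Paz

Chaining the given pairs: Dax < Ravi < Wren < Mina < Chen < Tariq < Finn < Paz < Vera < Nico < Jomo < Ines.
Counting 5 from the largest end gives Paz.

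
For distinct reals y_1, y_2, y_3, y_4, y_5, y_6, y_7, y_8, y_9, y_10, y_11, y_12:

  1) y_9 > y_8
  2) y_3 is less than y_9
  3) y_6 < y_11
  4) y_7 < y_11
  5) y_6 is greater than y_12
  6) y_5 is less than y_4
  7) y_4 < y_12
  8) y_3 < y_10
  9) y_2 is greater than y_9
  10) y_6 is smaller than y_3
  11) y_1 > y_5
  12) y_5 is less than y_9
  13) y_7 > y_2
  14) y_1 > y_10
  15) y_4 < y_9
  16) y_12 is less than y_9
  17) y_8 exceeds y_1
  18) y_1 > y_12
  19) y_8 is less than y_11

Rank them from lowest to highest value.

Nothing is placed below y_5, so it is least; from there y_5 < y_4; y_4 < y_12; y_12 < y_6; y_6 < y_3; y_3 < y_10; y_10 < y_1; y_1 < y_8; y_8 < y_9; y_9 < y_2; y_2 < y_7; y_7 < y_11, each given directly.

y_5 < y_4 < y_12 < y_6 < y_3 < y_10 < y_1 < y_8 < y_9 < y_2 < y_7 < y_11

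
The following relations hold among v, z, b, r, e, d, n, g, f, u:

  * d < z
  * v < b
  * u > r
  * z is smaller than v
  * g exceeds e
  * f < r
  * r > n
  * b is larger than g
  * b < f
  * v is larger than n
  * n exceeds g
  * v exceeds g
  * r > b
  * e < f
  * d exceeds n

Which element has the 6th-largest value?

The consecutive relations fix a unique order: e < g < n < d < z < v < b < f < r < u.
Counting 6 from the largest end gives z.

z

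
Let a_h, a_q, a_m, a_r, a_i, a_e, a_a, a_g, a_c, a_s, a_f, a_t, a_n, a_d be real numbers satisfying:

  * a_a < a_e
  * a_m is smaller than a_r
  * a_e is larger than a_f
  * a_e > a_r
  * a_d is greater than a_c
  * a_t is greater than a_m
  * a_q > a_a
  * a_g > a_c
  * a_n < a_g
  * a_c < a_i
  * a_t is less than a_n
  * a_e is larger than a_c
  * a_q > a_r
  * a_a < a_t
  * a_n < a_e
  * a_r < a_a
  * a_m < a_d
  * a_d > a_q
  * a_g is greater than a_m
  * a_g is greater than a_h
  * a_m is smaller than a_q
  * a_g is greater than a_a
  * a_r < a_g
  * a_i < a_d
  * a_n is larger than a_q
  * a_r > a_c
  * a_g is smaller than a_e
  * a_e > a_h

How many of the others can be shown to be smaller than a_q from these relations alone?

4

Directly below a_q: a_m, a_r, a_a.
One step further: a_c (4 so far).
No other element is forced below a_q by the given relations, so the count is 4.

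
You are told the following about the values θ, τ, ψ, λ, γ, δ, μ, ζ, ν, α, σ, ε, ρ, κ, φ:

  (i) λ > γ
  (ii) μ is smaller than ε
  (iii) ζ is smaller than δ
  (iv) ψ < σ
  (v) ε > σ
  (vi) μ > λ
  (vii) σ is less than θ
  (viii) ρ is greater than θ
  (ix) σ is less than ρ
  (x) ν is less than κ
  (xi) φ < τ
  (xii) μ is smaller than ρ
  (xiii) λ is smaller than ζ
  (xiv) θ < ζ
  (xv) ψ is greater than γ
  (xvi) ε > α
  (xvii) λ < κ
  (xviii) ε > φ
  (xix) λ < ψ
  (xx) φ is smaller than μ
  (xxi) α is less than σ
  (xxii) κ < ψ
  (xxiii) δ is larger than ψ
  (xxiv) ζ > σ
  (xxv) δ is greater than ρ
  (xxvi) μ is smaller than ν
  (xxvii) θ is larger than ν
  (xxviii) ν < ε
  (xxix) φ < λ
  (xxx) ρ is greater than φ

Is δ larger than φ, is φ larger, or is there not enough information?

φ < λ and λ < μ give φ < μ.
Then μ < ν extends the chain to ν.
With ν < κ: φ < λ < μ < ν < κ.
With κ < ψ: φ < λ < μ < ν < κ < ψ.
Then ψ < σ extends the chain to σ.
With σ < θ: φ < λ < μ < ν < κ < ψ < σ < θ.
With θ < ρ: φ < λ < μ < ν < κ < ψ < σ < θ < ρ.
With ρ < δ: φ < λ < μ < ν < κ < ψ < σ < θ < ρ < δ.
So δ is larger.

δ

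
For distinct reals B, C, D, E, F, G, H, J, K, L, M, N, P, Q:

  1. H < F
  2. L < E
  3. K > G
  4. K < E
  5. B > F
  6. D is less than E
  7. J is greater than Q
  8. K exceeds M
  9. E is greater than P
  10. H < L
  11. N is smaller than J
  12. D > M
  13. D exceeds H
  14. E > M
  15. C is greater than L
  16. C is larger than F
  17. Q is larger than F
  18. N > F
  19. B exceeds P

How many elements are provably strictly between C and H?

2

Chaining upward from H reaches: L, F, B, N, Q, D, E, J.
Chaining downward from C reaches: L, F.
Strictly between H and C are those in both lists: L, F — 2 elements.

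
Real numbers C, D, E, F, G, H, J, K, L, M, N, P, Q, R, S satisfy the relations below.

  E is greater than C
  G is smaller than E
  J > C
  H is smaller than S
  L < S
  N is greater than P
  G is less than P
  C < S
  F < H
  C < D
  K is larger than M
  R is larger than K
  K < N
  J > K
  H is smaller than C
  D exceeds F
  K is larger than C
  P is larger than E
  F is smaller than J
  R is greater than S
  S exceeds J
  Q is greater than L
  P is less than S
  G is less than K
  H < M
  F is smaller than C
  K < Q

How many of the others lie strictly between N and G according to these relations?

Chaining upward from G reaches: E, P, K, J, S, R, Q.
Chaining downward from N reaches: F, H, C, E, M, P, K.
Strictly between G and N are those in both lists: E, P, K — 3 elements.

3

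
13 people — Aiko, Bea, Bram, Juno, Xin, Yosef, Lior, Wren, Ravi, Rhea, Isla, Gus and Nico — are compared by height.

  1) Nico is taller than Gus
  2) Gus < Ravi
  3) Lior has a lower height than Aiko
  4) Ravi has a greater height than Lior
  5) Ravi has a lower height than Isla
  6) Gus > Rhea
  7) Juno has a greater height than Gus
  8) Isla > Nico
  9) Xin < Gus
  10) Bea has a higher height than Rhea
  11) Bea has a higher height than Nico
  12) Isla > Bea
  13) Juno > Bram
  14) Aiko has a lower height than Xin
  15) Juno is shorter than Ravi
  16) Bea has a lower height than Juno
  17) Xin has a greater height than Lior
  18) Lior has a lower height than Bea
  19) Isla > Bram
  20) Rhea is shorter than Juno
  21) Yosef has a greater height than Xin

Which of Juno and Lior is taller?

Juno

The relevant relations are Lior < Aiko; Aiko < Xin; Xin < Gus; Gus < Nico; Nico < Bea; Bea < Juno.
Chaining these gives Lior < Aiko < Xin < Gus < Nico < Bea < Juno.
So Lior < Juno; Juno is the taller of the two.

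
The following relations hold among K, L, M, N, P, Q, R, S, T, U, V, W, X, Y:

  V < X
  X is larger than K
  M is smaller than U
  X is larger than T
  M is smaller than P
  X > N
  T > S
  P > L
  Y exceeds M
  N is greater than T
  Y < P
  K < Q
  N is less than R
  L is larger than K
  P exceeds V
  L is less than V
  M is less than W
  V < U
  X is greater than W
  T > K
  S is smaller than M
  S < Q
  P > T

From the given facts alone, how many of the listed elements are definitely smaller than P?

The elements the relations force below P are K, S, M, L, T, V, Y — no chain reaches any other.
That is 7.

7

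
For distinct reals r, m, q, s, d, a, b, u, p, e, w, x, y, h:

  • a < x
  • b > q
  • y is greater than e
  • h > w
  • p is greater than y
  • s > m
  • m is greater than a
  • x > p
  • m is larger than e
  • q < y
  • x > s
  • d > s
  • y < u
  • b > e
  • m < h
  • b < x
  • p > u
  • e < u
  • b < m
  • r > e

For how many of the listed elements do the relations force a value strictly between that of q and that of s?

2

The relations place q below s. An element lies strictly between them when it is forced above q and also forced below s.
Above q: {b, m, d, y, h, u, p, x}. Below s: {a, e, b, m}.
Intersection: {b, m} — 2.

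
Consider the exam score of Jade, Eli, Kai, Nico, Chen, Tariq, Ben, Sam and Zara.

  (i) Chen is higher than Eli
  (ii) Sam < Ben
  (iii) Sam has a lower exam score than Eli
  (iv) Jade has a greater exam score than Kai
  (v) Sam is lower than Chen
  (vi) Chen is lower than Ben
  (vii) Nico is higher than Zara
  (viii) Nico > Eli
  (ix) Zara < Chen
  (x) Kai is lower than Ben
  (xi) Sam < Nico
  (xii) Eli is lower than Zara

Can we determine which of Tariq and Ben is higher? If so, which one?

Following every chain through Tariq: nothing is chained to Tariq.
Ben is not reached, and no chain runs the other way from Ben to Tariq.
So the given relations leave the order of Tariq and Ben undetermined.

undetermined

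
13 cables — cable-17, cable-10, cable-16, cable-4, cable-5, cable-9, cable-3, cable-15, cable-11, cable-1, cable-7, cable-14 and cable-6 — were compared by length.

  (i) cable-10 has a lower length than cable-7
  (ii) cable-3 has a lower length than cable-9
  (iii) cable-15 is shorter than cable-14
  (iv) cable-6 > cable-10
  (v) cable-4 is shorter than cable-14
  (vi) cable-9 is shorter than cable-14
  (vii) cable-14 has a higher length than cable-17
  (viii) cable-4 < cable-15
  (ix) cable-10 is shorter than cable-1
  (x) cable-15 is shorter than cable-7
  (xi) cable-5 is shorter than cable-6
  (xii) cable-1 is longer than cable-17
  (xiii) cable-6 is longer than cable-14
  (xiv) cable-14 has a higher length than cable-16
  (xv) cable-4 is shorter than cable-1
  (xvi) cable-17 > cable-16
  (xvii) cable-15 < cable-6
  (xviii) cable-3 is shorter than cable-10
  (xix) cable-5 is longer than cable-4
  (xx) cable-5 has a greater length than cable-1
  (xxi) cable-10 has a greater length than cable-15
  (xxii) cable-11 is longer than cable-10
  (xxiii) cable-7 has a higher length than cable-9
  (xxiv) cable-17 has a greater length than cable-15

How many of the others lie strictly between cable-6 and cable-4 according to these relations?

6

Chaining upward from cable-4 reaches: cable-15, cable-17, cable-10, cable-1, cable-7, cable-14, cable-5, cable-11.
Chaining downward from cable-6 reaches: cable-3, cable-15, cable-16, cable-17, cable-9, cable-10, cable-1, cable-14, cable-5.
Strictly between cable-4 and cable-6 are those in both lists: cable-15, cable-17, cable-10, cable-1, cable-14, cable-5 — 6 elements.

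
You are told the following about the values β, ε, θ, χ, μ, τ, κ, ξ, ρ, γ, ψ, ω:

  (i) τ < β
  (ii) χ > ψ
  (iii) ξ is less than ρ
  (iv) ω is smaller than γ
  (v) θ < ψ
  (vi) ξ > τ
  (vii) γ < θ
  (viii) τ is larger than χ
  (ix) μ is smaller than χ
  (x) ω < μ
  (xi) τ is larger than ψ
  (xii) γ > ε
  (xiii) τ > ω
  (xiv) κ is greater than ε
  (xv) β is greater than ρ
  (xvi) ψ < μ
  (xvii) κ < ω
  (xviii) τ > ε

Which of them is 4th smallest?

γ

Chaining the given pairs: ε < κ < ω < γ < θ < ψ < μ < χ < τ < ξ < ρ < β.
The 4th smallest is γ.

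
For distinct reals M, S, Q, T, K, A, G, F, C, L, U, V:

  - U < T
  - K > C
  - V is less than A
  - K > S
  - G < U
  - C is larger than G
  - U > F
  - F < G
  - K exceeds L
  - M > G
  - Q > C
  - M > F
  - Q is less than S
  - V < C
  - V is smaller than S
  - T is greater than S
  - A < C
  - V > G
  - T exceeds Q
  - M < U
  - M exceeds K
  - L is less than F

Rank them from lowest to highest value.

L < F < G < V < A < C < Q < S < K < M < U < T

The consecutive links are each given: L < F; F < G; G < V; V < A; A < C; C < Q; Q < S; S < K; K < M; M < U; U < T.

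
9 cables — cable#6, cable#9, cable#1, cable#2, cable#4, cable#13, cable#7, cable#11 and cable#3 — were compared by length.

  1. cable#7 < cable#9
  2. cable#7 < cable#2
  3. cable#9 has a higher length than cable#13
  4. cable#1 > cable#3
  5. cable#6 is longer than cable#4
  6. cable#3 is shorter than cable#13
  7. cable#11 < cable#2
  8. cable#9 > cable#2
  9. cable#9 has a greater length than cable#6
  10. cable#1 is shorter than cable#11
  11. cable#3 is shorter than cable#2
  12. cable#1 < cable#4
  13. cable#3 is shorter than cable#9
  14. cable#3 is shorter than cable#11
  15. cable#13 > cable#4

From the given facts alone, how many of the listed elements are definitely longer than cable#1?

From cable#1 the given relations immediately reach cable#4, cable#11.
From those, cable#13, cable#6, cable#2 — 5 in total.
From those, cable#9 — 6 in total.
No other element is forced above cable#1 by the given relations, so the count is 6.

6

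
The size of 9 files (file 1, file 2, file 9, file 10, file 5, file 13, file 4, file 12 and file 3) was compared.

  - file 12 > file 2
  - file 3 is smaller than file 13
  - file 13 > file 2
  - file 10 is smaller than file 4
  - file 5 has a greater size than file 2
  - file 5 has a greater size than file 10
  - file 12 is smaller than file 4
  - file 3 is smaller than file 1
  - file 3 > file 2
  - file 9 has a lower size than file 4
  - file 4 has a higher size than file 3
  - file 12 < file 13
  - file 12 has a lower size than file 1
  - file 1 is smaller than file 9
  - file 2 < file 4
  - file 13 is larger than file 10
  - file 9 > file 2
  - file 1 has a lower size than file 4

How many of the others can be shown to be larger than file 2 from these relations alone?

The elements the relations force above file 2 are file 3, file 12, file 5, file 1, file 13, file 9, file 4 — no chain reaches any other.
That is 7.

7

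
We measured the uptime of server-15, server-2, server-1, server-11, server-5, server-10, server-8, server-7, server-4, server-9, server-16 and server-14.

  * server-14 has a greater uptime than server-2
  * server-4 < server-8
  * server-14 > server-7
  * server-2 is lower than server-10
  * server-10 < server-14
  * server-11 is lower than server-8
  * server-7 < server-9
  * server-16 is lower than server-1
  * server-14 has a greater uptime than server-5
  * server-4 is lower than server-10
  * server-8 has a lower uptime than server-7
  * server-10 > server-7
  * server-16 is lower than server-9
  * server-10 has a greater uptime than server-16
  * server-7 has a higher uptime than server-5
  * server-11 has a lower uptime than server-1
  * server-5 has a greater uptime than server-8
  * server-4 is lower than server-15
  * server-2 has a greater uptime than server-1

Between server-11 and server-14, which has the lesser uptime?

server-11

server-11 < server-8 and server-8 < server-5 give server-11 < server-5.
Then server-5 < server-7 extends the chain to server-7.
With server-7 < server-10: server-11 < server-8 < server-5 < server-7 < server-10.
With server-10 < server-14: server-11 < server-8 < server-5 < server-7 < server-10 < server-14.
So server-11 < server-14; server-11 is the lower of the two.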